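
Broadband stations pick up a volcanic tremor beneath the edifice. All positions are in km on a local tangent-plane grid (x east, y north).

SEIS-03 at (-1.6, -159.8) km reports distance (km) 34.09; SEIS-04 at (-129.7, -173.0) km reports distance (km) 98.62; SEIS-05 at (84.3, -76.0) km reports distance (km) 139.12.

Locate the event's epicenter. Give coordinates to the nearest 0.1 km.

Circle about each station: (x + 1.6)² + (y + 159.8)² = 34.09²; (x + 129.7)² + (y + 173.0)² = 98.62²; (x − 84.3)² + (y + 76.0)² = 139.12².
Subtracting pairs of circle equations eliminates x²+y² and gives linear equations (the radical axes):
-256.2 x − 26.4 y = 12648.71
171.8 x + 167.6 y = -30848.36
Solving the 2×2 system: x ≈ -34.0, y ≈ -149.2 km.
Check against SEIS-03 (with the unrounded x, y): √((x + 1.6)²+(y + 159.8)²) = 34.08 ≈ 34.09 km. ✓

(-34.0, -149.2)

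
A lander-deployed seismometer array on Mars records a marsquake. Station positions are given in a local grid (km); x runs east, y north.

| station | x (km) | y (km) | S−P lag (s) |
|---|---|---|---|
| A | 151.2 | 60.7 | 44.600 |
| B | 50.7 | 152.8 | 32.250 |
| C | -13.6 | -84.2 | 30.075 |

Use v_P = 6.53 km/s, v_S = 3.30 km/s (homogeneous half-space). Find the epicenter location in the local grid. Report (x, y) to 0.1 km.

(-146.3, 66.3)

Distance from S−P lag: d = Δt · v_P v_S / (v_P − v_S) = Δt · (6.53·3.30)/(6.53−3.30) ≈ 6.6715·Δt.
So d_A = 297.55, d_B = 215.16, d_C = 200.65 km.
Circle about each station: (x − 151.2)² + (y − 60.7)² = 297.55²; (x − 50.7)² + (y − 152.8)² = 215.16²; (x + 13.6)² + (y + 84.2)² = 200.65².
Subtracting the A equation from the B and C equations removes the quadratic terms:
-201.0 x + 184.2 y = 41614.58
-329.6 x − 289.8 y = 29004.25
Solving the 2×2 system: x ≈ -146.3, y ≈ 66.3 km.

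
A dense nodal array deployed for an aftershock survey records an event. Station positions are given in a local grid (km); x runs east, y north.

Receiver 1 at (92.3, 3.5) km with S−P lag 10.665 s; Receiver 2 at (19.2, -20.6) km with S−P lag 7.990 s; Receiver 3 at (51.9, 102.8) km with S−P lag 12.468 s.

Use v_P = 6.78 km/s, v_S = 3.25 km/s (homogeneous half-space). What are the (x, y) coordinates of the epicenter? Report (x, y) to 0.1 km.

x ≈ 30.4 km, y ≈ 28.0 km

Distance from S−P lag: d = Δt · v_P v_S / (v_P − v_S) = Δt · (6.78·3.25)/(6.78−3.25) ≈ 6.2422·Δt.
So d_Receiver 1 = 66.57, d_Receiver 2 = 49.88, d_Receiver 3 = 77.83 km.
Circle about each station: (x − 92.3)² + (y − 3.5)² = 66.57²; (x − 19.2)² + (y + 20.6)² = 49.88²; (x − 51.9)² + (y − 102.8)² = 77.83².
Subtracting pairs of circle equations eliminates x²+y² and gives linear equations (the radical axes):
-146.2 x − 48.2 y = -5794.99
-80.8 x + 198.6 y = 3103.97
Solving the 2×2 system: x ≈ 30.4, y ≈ 28.0 km.
Check against Receiver 1 (with the unrounded x, y): √((x − 92.3)²+(y − 3.5)²) = 66.57 ≈ 66.57 km. ✓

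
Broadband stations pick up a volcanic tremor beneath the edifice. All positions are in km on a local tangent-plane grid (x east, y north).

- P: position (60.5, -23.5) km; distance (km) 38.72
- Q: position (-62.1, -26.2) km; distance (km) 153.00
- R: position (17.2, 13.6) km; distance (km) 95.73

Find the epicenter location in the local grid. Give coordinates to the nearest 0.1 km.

89.1 km east, -49.6 km north

Circle about each station: (x − 60.5)² + (y + 23.5)² = 38.72²; (x + 62.1)² + (y + 26.2)² = 153.00²; (x − 17.2)² + (y − 13.6)² = 95.73².
Subtracting the P equation from the Q and R equations removes the quadratic terms:
-245.2 x − 5.4 y = -21579.41
-86.6 x + 74.2 y = -11396.69
Solving the 2×2 system: x ≈ 89.1, y ≈ -49.6 km.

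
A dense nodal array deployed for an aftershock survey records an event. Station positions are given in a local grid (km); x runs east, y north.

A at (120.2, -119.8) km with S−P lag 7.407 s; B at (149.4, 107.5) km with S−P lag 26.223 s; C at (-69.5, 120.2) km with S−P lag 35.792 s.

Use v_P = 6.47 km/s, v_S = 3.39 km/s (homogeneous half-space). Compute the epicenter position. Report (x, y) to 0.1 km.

97.9 km east, -72.0 km north

Distance from S−P lag: d = Δt · v_P v_S / (v_P − v_S) = Δt · (6.47·3.39)/(6.47−3.39) ≈ 7.1212·Δt.
So d_A = 52.75, d_B = 186.74, d_C = 254.88 km.
Circle about each station: (x − 120.2)² + (y + 119.8)² = 52.75²; (x − 149.4)² + (y − 107.5)² = 186.74²; (x + 69.5)² + (y − 120.2)² = 254.88².
Subtracting the A equation from the B and C equations removes the quadratic terms:
58.4 x + 454.6 y = -27012.74
-379.4 x + 480.0 y = -71703.04
Solving the 2×2 system: x ≈ 97.9, y ≈ -72.0 km.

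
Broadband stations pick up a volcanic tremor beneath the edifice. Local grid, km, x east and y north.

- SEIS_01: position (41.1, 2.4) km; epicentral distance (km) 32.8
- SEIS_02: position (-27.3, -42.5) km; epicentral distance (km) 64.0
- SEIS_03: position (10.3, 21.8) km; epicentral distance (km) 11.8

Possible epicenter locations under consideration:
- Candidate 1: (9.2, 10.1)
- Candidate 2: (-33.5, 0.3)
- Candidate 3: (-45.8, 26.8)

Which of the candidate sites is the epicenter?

Candidate 1

For each candidate, compare |candidate − station| to the reported distance:
Candidate 1: residuals SEIS_01 0.0, SEIS_02 0.0, SEIS_03 0.0 → max 0.0 km
Candidate 2: residuals SEIS_01 41.8, SEIS_02 20.8, SEIS_03 37.0 → max 41.8 km
Candidate 3: residuals SEIS_01 57.5, SEIS_02 7.7, SEIS_03 44.5 → max 57.5 km
Only Candidate 1 has all residuals ≈ 0.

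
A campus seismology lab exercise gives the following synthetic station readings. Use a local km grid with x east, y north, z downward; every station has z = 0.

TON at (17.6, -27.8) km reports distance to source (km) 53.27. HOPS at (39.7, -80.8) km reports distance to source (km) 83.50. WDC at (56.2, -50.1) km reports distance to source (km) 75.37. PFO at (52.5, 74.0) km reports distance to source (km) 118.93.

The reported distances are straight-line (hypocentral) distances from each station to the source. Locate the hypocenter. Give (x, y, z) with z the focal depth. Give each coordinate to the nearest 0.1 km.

x ≈ 9.0 km, y ≈ -23.5 km, depth ≈ 52.4 km

Each station gives a sphere (x−x_i)² + (y−y_i)² + z² = d_i² (stations at z=0).
Subtracting the TON sphere from HOPS and WDC: z² cancels, leaving linear equations in x and y:
44.2 x − 106.0 y = 2887.57
77.2 x − 44.6 y = 1742.91
Solving: x ≈ 9.009, y ≈ -23.485 km (keep extra digits for the depth step; rounded: 9.0, -23.5).
Then from the TON sphere: z² = 53.27² − (x − 17.6)² − (y + 27.8)² with x = 9.009, y = -23.485, so z ≈ 52.395 ≈ 52.4 km.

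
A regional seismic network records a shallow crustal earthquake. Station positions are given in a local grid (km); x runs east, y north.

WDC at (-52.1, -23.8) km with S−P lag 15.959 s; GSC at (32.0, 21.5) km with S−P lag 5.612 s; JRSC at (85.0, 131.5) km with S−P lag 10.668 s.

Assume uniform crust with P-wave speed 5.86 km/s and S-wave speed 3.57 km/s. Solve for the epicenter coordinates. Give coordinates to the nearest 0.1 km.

Distance from S−P lag: d = Δt · v_P v_S / (v_P − v_S) = Δt · (5.86·3.57)/(5.86−3.57) ≈ 9.1355·Δt.
So d_WDC = 145.79, d_GSC = 51.27, d_JRSC = 97.46 km.
Circle about each station: (x + 52.1)² + (y + 23.8)² = 145.79²; (x − 32.0)² + (y − 21.5)² = 51.27²; (x − 85.0)² + (y − 131.5)² = 97.46².
Subtracting the WDC equation from the GSC and JRSC equations removes the quadratic terms:
168.2 x + 90.6 y = 16831.51
274.2 x + 310.6 y = 32992.67
Solving the 2×2 system: x ≈ 81.7, y ≈ 34.1 km.
Check against WDC (with the unrounded x, y): √((x + 52.1)²+(y + 23.8)²) = 145.79 ≈ 145.79 km. ✓

(81.7, 34.1)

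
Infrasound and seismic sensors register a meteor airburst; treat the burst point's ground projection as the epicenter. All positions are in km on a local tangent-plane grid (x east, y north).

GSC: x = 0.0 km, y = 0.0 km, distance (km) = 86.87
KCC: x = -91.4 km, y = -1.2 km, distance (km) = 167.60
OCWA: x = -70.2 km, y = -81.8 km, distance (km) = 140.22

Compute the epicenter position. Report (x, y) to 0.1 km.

Circle about each station: x² + y² = 86.87²; (x + 91.4)² + (y + 1.2)² = 167.60²; (x + 70.2)² + (y + 81.8)² = 140.22².
Subtracting the GSC equation from the KCC and OCWA equations removes the quadratic terms:
-182.8 x − 2.4 y = -12187.96
-140.4 x − 163.6 y = -495.97
Solving the 2×2 system: x ≈ 67.4, y ≈ -54.8 km.

x ≈ 67.4 km, y ≈ -54.8 km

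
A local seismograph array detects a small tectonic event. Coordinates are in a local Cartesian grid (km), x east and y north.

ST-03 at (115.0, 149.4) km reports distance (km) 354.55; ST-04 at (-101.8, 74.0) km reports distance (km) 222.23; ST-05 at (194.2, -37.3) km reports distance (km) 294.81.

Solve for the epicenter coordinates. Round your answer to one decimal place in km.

(-79.4, -147.1)

Circle about each station: (x − 115.0)² + (y − 149.4)² = 354.55²; (x + 101.8)² + (y − 74.0)² = 222.23²; (x − 194.2)² + (y + 37.3)² = 294.81².
Subtracting the ST-03 equation from the ST-04 and ST-05 equations removes the quadratic terms:
-433.6 x − 150.8 y = 56613.41
158.4 x − 373.4 y = 42352.34
Solving the 2×2 system: x ≈ -79.4, y ≈ -147.1 km.
Check against ST-03 (with the unrounded x, y): √((x − 115.0)²+(y − 149.4)²) = 354.56 ≈ 354.55 km. ✓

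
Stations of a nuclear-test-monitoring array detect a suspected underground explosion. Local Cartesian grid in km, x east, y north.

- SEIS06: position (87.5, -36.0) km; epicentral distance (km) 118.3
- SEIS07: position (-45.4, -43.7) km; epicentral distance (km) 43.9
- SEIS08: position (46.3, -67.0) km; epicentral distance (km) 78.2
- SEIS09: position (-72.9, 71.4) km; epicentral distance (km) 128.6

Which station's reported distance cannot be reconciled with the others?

Solve using three stations at a time. Using SEIS06, SEIS08, SEIS09 (subtract circle equations pairwise → linear system) gives (x, y) ≈ (-30.0, -49.8).
Distances from that point to each station vs reported:
  SEIS06: calculated 118.3 vs reported 118.3 → residual 0.0 km
  SEIS07: calculated 16.6 vs reported 43.9 → residual 27.3 km
  SEIS08: calculated 78.2 vs reported 78.2 → residual 0.0 km
  SEIS09: calculated 128.6 vs reported 128.6 → residual 0.0 km
SEIS06, SEIS08, SEIS09 are mutually consistent (residuals ≈ 0); SEIS07 is off by 27.3 km.

SEIS07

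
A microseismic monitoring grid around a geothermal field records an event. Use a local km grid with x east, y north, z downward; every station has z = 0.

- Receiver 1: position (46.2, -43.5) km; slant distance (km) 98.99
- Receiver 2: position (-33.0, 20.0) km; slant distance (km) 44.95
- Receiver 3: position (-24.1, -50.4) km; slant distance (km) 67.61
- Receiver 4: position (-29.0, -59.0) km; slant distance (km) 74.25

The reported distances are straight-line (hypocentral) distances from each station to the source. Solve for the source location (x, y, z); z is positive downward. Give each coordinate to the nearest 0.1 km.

x ≈ -31.0 km, y ≈ 2.6 km, depth ≈ 41.4 km

Each station gives a sphere (x−x_i)² + (y−y_i)² + z² = d_i² (stations at z=0).
Subtracting the Receiver 1 sphere from Receiver 2 and Receiver 3: z² cancels, leaving linear equations in x and y:
-158.4 x + 127.0 y = 5240.83
-140.6 x − 13.8 y = 4322.19
Solving: x ≈ -30.997, y ≈ 2.606 km (keep extra digits for the depth step; rounded: -31.0, 2.6).
Then from the Receiver 1 sphere: z² = 98.99² − (x − 46.2)² − (y + 43.5)² with x = -30.997, y = 2.606, so z ≈ 41.399 ≈ 41.4 km.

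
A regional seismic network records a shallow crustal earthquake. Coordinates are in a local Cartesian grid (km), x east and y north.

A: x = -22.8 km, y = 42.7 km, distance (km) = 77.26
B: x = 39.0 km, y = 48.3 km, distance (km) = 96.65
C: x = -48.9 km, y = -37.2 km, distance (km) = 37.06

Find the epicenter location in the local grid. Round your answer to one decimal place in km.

Circle about each station: (x + 22.8)² + (y − 42.7)² = 77.26²; (x − 39.0)² + (y − 48.3)² = 96.65²; (x + 48.9)² + (y + 37.2)² = 37.06².
Subtracting the A equation from the B and C equations removes the quadratic terms:
123.6 x + 11.2 y = -1861.35
-52.2 x − 159.8 y = 6027.58
Solving the 2×2 system: x ≈ -12.0, y ≈ -33.8 km.
Check against A (with the unrounded x, y): √((x + 22.8)²+(y − 42.7)²) = 77.26 ≈ 77.26 km. ✓

(-12.0, -33.8)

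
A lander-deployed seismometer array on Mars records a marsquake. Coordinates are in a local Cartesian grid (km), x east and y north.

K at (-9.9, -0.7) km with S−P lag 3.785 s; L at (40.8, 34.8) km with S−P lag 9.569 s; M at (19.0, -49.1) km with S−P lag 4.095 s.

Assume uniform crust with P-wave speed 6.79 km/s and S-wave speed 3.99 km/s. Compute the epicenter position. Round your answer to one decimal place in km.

Distance from S−P lag: d = Δt · v_P v_S / (v_P − v_S) = Δt · (6.79·3.99)/(6.79−3.99) ≈ 9.6758·Δt.
So d_K = 36.62, d_L = 92.59, d_M = 39.62 km.
Circle about each station: (x + 9.9)² + (y + 0.7)² = 36.62²; (x − 40.8)² + (y − 34.8)² = 92.59²; (x − 19.0)² + (y + 49.1)² = 39.62².
Subtracting pairs of circle equations eliminates x²+y² and gives linear equations (the radical axes):
101.4 x + 71.0 y = -4454.70
57.8 x − 96.8 y = 2444.59
Solving the 2×2 system: x ≈ -18.5, y ≈ -36.3 km.
Check against K (with the unrounded x, y): √((x + 9.9)²+(y + 0.7)²) = 36.63 ≈ 36.62 km. ✓

(-18.5, -36.3)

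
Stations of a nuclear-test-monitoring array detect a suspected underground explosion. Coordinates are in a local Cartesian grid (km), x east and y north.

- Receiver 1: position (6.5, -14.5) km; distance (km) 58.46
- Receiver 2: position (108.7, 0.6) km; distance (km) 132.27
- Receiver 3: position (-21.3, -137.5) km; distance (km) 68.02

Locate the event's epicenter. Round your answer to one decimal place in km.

Circle about each station: (x − 6.5)² + (y + 14.5)² = 58.46²; (x − 108.7)² + (y − 0.6)² = 132.27²; (x + 21.3)² + (y + 137.5)² = 68.02².
Subtracting the Receiver 1 equation from the Receiver 2 and Receiver 3 equations removes the quadratic terms:
204.4 x + 30.2 y = -2514.23
-55.6 x − 246.0 y = 17898.29
Solving the 2×2 system: x ≈ -1.6, y ≈ -72.4 km.
Check against Receiver 1 (with the unrounded x, y): √((x − 6.5)²+(y + 14.5)²) = 58.46 ≈ 58.46 km. ✓

(-1.6, -72.4)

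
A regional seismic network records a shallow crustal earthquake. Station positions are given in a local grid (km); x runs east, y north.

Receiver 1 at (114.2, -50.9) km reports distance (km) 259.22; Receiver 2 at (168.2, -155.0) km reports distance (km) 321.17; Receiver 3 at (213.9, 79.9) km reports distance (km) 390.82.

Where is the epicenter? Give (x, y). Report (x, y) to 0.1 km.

-143.6 km east, -78.0 km north

Circle about each station: (x − 114.2)² + (y + 50.9)² = 259.22²; (x − 168.2)² + (y + 155.0)² = 321.17²; (x − 213.9)² + (y − 79.9)² = 390.82².
Subtracting pairs of circle equations eliminates x²+y² and gives linear equations (the radical axes):
108.0 x − 208.2 y = 728.63
199.4 x + 261.6 y = -49040.49
Solving the 2×2 system: x ≈ -143.6, y ≈ -78.0 km.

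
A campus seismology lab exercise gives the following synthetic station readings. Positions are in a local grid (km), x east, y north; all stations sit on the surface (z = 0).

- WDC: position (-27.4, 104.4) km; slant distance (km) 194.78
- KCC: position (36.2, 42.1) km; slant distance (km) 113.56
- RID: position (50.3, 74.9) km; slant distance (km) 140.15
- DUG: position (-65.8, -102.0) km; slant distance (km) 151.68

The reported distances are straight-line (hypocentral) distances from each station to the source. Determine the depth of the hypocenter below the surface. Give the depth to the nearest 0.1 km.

40.4 km

Each station gives a sphere (x−x_i)² + (y−y_i)² + z² = d_i² (stations at z=0).
Subtracting the WDC sphere from KCC and RID: z² cancels, leaving linear equations in x and y:
127.2 x − 124.6 y = 16476.10
155.4 x − 59.0 y = 14787.21
Solving: x ≈ 73.401, y ≈ -57.299 km (keep extra digits for the depth step; rounded: 73.4, -57.3).
Then from the WDC sphere: z² = 194.78² − (x + 27.4)² − (y − 104.4)² with x = 73.401, y = -57.299, so z ≈ 40.396 ≈ 40.4 km.
Check against DUG (with the unrounded solution): distance 151.68 ≈ 151.68 km. ✓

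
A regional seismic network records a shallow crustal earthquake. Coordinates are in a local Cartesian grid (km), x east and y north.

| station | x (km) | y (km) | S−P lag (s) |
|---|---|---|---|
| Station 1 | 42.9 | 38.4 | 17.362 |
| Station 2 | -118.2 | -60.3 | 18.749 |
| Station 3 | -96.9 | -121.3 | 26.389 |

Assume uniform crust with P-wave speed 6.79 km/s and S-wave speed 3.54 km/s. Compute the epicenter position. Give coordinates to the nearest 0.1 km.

(-80.7, 73.2)

Distance from S−P lag: d = Δt · v_P v_S / (v_P − v_S) = Δt · (6.79·3.54)/(6.79−3.54) ≈ 7.3959·Δt.
So d_Station 1 = 128.41, d_Station 2 = 138.67, d_Station 3 = 195.17 km.
Circle about each station: (x − 42.9)² + (y − 38.4)² = 128.41²; (x + 118.2)² + (y + 60.3)² = 138.67²; (x + 96.9)² + (y + 121.3)² = 195.17².
Subtracting pairs of circle equations eliminates x²+y² and gives linear equations (the radical axes):
-322.2 x − 197.4 y = 11552.12
-279.6 x − 319.4 y = -813.87
Solving the 2×2 system: x ≈ -80.7, y ≈ 73.2 km.
Check against Station 1 (with the unrounded x, y): √((x − 42.9)²+(y − 38.4)²) = 128.39 ≈ 128.41 km. ✓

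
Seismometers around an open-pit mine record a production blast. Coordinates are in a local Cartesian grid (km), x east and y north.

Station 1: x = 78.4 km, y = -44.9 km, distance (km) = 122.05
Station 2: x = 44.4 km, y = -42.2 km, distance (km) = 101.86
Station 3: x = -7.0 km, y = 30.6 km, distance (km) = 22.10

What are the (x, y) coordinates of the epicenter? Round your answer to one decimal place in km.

2.4 km east, 50.6 km north

Circle about each station: (x − 78.4)² + (y + 44.9)² = 122.05²; (x − 44.4)² + (y + 42.2)² = 101.86²; (x + 7.0)² + (y − 30.6)² = 22.10².
Subtracting pairs of circle equations eliminates x²+y² and gives linear equations (the radical axes):
-68.0 x + 5.4 y = 110.37
-170.8 x + 151.0 y = 7230.58
Solving the 2×2 system: x ≈ 2.4, y ≈ 50.6 km.
Check against Station 1 (with the unrounded x, y): √((x − 78.4)²+(y + 44.9)²) = 122.05 ≈ 122.05 km. ✓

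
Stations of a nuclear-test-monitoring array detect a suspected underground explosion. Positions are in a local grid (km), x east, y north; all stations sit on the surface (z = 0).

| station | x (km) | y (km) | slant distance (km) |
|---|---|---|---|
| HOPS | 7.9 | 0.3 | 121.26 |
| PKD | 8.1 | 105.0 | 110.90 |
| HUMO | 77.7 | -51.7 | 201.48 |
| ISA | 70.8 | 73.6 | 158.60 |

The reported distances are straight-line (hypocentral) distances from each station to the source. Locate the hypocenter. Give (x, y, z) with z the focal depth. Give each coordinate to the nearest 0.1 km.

(-75.6, 64.3, 60.3)

Each station gives a sphere (x−x_i)² + (y−y_i)² + z² = d_i² (stations at z=0).
Subtracting the HOPS sphere from PKD and HUMO: z² cancels, leaving linear equations in x and y:
0.4 x + 209.4 y = 13433.29
139.6 x − 104.0 y = -17242.52
Solving: x ≈ -75.614, y ≈ 64.296 km (keep extra digits for the depth step; rounded: -75.6, 64.3).
Then from the HOPS sphere: z² = 121.26² − (x − 7.9)² − (y − 0.3)² with x = -75.614, y = 64.296, so z ≈ 60.282 ≈ 60.3 km.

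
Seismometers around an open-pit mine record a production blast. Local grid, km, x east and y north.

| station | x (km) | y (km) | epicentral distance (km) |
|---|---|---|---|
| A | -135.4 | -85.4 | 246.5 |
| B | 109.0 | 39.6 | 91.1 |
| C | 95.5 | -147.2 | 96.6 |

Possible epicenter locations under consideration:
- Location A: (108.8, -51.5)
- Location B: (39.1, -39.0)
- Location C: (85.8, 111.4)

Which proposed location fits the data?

Location A

For each candidate, compare |candidate − station| to the reported distance:
Location A: residuals A 0.0, B 0.0, C 0.0 → max 0.0 km
Location B: residuals A 65.9, B 14.1, C 25.4 → max 65.9 km
Location C: residuals A 49.6, B 15.6, C 162.2 → max 162.2 km
Only Location A has all residuals ≈ 0.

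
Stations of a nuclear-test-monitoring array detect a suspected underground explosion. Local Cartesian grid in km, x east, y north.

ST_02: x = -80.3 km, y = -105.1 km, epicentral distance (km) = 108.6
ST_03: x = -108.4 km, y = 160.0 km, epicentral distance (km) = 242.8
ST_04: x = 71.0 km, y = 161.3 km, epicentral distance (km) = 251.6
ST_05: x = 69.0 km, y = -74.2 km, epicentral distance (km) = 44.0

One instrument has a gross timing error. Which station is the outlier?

Solve using three stations at a time. Using ST_02, ST_04, ST_05 (subtract circle equations pairwise → linear system) gives (x, y) ≈ (26.7, -86.4).
Distances from that point to each station vs reported:
  ST_02: calculated 108.6 vs reported 108.6 → residual 0.0 km
  ST_03: calculated 281.0 vs reported 242.8 → residual 38.2 km
  ST_04: calculated 251.6 vs reported 251.6 → residual 0.0 km
  ST_05: calculated 44.0 vs reported 44.0 → residual 0.0 km
ST_02, ST_04, ST_05 are mutually consistent (residuals ≈ 0); ST_03 is off by 38.2 km.

ST_03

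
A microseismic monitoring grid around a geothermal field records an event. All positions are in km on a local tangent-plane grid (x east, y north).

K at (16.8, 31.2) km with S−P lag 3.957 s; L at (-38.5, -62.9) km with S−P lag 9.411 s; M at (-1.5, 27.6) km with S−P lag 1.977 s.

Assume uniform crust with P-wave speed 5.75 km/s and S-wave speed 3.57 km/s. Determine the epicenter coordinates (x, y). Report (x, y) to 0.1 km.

Distance from S−P lag: d = Δt · v_P v_S / (v_P − v_S) = Δt · (5.75·3.57)/(5.75−3.57) ≈ 9.4163·Δt.
So d_K = 37.26, d_L = 88.62, d_M = 18.62 km.
Circle about each station: (x − 16.8)² + (y − 31.2)² = 37.26²; (x + 38.5)² + (y + 62.9)² = 88.62²; (x + 1.5)² + (y − 27.6)² = 18.62².
Subtracting the K equation from the L and M equations removes the quadratic terms:
-110.6 x − 188.2 y = -2282.22
-36.6 x − 7.2 y = 549.93
Solving the 2×2 system: x ≈ -19.7, y ≈ 23.7 km.

-19.7 km east, 23.7 km north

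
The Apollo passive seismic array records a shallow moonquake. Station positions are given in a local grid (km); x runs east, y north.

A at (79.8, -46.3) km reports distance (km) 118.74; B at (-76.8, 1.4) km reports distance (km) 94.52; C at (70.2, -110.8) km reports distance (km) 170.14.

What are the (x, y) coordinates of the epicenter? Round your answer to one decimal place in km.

Circle about each station: (x − 79.8)² + (y + 46.3)² = 118.74²; (x + 76.8)² + (y − 1.4)² = 94.52²; (x − 70.2)² + (y + 110.8)² = 170.14².
Subtracting pairs of circle equations eliminates x²+y² and gives linear equations (the radical axes):
-313.2 x + 95.4 y = 2553.63
-19.2 x − 129.0 y = -6155.48
Solving the 2×2 system: x ≈ 6.1, y ≈ 46.8 km.

x ≈ 6.1 km, y ≈ 46.8 km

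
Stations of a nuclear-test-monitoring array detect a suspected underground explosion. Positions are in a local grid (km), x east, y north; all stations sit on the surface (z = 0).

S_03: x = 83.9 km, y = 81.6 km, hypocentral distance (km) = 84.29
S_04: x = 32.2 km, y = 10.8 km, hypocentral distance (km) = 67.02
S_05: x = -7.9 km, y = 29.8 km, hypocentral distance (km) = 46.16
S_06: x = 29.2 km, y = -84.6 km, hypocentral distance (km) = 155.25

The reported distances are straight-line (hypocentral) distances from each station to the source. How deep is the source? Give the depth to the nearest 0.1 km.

Each station gives a sphere (x−x_i)² + (y−y_i)² + z² = d_i² (stations at z=0).
Subtracting the S_03 sphere from S_04 and S_05: z² cancels, leaving linear equations in x and y:
-103.4 x − 141.6 y = -9931.17
-183.6 x − 103.6 y = -7773.26
Solving: x ≈ 4.699, y ≈ 66.704 km (keep extra digits for the depth step; rounded: 4.7, 66.7).
Then from the S_03 sphere: z² = 84.29² − (x − 83.9)² − (y − 81.6)² with x = 4.699, y = 66.704, so z ≈ 24.701 ≈ 24.7 km.
Check against S_06 (with the unrounded solution): distance 155.25 ≈ 155.25 km. ✓

24.7 km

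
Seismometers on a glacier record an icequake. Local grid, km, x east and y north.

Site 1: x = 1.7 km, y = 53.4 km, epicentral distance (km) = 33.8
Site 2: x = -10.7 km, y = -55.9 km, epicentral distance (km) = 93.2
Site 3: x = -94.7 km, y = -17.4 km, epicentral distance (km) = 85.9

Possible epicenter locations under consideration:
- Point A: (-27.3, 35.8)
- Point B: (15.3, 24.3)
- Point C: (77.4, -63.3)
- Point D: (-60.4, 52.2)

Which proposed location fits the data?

For each candidate, compare |candidate − station| to the reported distance:
Point A: residuals Site 1 0.1, Site 2 0.0, Site 3 0.0 → max 0.1 km
Point B: residuals Site 1 1.7, Site 2 8.9, Site 3 31.7 → max 31.7 km
Point C: residuals Site 1 105.3, Site 2 4.8, Site 3 92.2 → max 105.3 km
Point D: residuals Site 1 28.3, Site 2 25.8, Site 3 8.3 → max 28.3 km
Only Point A has all residuals ≈ 0.

Point A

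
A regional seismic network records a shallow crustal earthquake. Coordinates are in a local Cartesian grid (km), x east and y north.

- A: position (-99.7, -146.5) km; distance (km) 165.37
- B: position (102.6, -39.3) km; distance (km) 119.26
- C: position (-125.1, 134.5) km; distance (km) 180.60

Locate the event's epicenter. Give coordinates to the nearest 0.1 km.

Circle about each station: (x + 99.7)² + (y + 146.5)² = 165.37²; (x − 102.6)² + (y + 39.3)² = 119.26²; (x + 125.1)² + (y − 134.5)² = 180.60².
Subtracting the A equation from the B and C equations removes the quadratic terms:
404.6 x + 214.4 y = -6206.80
-50.8 x + 562.0 y = -2931.20
Solving the 2×2 system: x ≈ -12.0, y ≈ -6.3 km.
Check against A (with the unrounded x, y): √((x + 99.7)²+(y + 146.5)²) = 165.37 ≈ 165.37 km. ✓

x ≈ -12.0 km, y ≈ -6.3 km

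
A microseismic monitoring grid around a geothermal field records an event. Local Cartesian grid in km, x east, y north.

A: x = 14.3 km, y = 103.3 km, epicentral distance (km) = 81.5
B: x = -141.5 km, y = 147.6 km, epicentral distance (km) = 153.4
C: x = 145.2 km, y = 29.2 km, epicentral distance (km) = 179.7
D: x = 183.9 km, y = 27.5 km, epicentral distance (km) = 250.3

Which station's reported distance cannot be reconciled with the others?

Solve using three stations at a time. Using A, B, C (subtract circle equations pairwise → linear system) gives (x, y) ≈ (-34.3, 37.8).
Distances from that point to each station vs reported:
  A: calculated 81.5 vs reported 81.5 → residual 0.0 km
  B: calculated 153.4 vs reported 153.4 → residual 0.0 km
  C: calculated 179.7 vs reported 179.7 → residual 0.0 km
  D: calculated 218.5 vs reported 250.3 → residual 31.8 km
A, B, C are mutually consistent (residuals ≈ 0); D is off by 31.8 km.

D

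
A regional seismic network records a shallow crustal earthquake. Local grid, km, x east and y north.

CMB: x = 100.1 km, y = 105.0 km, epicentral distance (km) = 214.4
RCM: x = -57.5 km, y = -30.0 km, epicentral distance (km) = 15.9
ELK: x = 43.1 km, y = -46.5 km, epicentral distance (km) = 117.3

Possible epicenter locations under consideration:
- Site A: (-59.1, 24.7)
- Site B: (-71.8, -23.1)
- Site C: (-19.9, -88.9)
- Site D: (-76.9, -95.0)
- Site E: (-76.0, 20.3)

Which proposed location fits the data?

Site B

For each candidate, compare |candidate − station| to the reported distance:
Site A: residuals CMB 36.1, RCM 38.8, ELK 7.3 → max 38.8 km
Site B: residuals CMB 0.0, RCM 0.0, ELK 0.0 → max 0.0 km
Site C: residuals CMB 13.6, RCM 54.0, ELK 41.4 → max 54.0 km
Site D: residuals CMB 52.7, RCM 51.9, ELK 12.1 → max 52.7 km
Site E: residuals CMB 19.0, RCM 37.7, ELK 19.3 → max 37.7 km
Only Site B has all residuals ≈ 0.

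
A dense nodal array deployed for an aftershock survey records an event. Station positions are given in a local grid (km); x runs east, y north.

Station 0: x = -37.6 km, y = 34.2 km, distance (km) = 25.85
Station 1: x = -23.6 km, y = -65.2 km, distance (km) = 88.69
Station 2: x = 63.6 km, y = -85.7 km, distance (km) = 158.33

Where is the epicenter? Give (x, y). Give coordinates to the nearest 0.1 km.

Circle about each station: (x + 37.6)² + (y − 34.2)² = 25.85²; (x + 23.6)² + (y + 65.2)² = 88.69²; (x − 63.6)² + (y + 85.7)² = 158.33².
Subtracting the Station 0 equation from the Station 1 and Station 2 equations removes the quadratic terms:
28.0 x − 198.8 y = -4973.09
202.4 x − 239.8 y = -15594.12
Solving the 2×2 system: x ≈ -56.9, y ≈ 17.0 km.

x ≈ -56.9 km, y ≈ 17.0 km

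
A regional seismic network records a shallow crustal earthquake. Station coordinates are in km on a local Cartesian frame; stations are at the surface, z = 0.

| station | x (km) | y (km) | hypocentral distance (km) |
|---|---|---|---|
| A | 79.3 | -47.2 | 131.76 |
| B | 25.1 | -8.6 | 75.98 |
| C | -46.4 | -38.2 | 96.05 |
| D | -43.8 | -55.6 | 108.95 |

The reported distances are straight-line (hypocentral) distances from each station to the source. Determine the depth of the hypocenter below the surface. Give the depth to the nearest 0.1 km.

Each station gives a sphere (x−x_i)² + (y−y_i)² + z² = d_i² (stations at z=0).
Subtracting the A sphere from B and C: z² cancels, leaving linear equations in x and y:
-108.4 x + 77.2 y = 3775.38
-251.4 x + 18.0 y = 3230.97
Solving: x ≈ -10.396, y ≈ 34.307 km (keep extra digits for the depth step; rounded: -10.4, 34.3).
Then from the A sphere: z² = 131.76² − (x − 79.3)² − (y + 47.2)² with x = -10.396, y = 34.307, so z ≈ 51.691 ≈ 51.7 km.

51.7 km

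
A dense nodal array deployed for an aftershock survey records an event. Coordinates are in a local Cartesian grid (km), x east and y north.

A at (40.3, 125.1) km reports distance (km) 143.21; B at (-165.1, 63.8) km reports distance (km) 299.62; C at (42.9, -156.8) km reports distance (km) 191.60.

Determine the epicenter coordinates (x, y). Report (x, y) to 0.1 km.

x ≈ 130.3 km, y ≈ 13.7 km

Circle about each station: (x − 40.3)² + (y − 125.1)² = 143.21²; (x + 165.1)² + (y − 63.8)² = 299.62²; (x − 42.9)² + (y + 156.8)² = 191.60².
Subtracting the A equation from the B and C equations removes the quadratic terms:
-410.8 x − 122.6 y = -55208.69
5.2 x − 563.8 y = -7048.91
Solving the 2×2 system: x ≈ 130.3, y ≈ 13.7 km.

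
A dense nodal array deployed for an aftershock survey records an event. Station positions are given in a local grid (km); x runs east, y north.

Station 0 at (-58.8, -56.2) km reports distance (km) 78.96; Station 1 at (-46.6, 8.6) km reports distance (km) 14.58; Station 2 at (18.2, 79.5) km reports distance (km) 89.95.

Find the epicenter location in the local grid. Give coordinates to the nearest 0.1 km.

Circle about each station: (x + 58.8)² + (y + 56.2)² = 78.96²; (x + 46.6)² + (y − 8.6)² = 14.58²; (x − 18.2)² + (y − 79.5)² = 89.95².
Subtracting the Station 0 equation from the Station 1 and Station 2 equations removes the quadratic terms:
24.4 x + 129.6 y = 1651.75
154.0 x + 271.4 y = -1820.71
Solving the 2×2 system: x ≈ -51.3, y ≈ 22.4 km.
Check against Station 0 (with the unrounded x, y): √((x + 58.8)²+(y + 56.2)²) = 78.96 ≈ 78.96 km. ✓

(-51.3, 22.4)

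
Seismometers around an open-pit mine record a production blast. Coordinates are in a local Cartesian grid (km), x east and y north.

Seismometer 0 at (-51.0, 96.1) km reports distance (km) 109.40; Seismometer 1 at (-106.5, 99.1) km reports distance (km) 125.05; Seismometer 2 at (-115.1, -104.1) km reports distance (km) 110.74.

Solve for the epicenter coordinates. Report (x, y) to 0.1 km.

Circle about each station: (x + 51.0)² + (y − 96.1)² = 109.40²; (x + 106.5)² + (y − 99.1)² = 125.05²; (x + 115.1)² + (y + 104.1)² = 110.74².
Subtracting pairs of circle equations eliminates x²+y² and gives linear equations (the radical axes):
-111.0 x + 6.0 y = 5657.71
-128.2 x − 400.4 y = 11953.62
Solving the 2×2 system: x ≈ -51.7, y ≈ -13.3 km.
Check against Seismometer 0 (with the unrounded x, y): √((x + 51.0)²+(y − 96.1)²) = 109.41 ≈ 109.40 km. ✓

-51.7 km east, -13.3 km north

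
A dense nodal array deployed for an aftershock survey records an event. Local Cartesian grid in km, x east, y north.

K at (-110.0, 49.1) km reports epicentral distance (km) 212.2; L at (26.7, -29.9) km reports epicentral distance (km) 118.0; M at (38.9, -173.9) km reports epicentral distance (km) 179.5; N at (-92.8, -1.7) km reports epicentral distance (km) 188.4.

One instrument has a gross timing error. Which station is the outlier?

L

Solve using three stations at a time. Using K, M, N (subtract circle equations pairwise → linear system) gives (x, y) ≈ (95.9, -3.3).
Distances from that point to each station vs reported:
  K: calculated 212.5 vs reported 212.2 → residual 0.3 km
  L: calculated 74.2 vs reported 118.0 → residual 43.8 km
  M: calculated 179.9 vs reported 179.5 → residual 0.4 km
  N: calculated 188.7 vs reported 188.4 → residual 0.3 km
K, M, N are mutually consistent (residuals ≈ 0); L is off by 43.8 km.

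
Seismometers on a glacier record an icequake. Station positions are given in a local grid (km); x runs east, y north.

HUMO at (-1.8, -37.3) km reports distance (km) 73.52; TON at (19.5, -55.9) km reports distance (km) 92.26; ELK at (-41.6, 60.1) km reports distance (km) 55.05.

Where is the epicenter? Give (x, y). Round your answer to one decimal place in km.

x ≈ 7.7 km, y ≈ 35.6 km

Circle about each station: (x + 1.8)² + (y + 37.3)² = 73.52²; (x − 19.5)² + (y + 55.9)² = 92.26²; (x + 41.6)² + (y − 60.1)² = 55.05².
Subtracting the HUMO equation from the TON and ELK equations removes the quadratic terms:
42.6 x − 37.2 y = -996.19
-79.6 x + 194.8 y = 6322.73
Solving the 2×2 system: x ≈ 7.7, y ≈ 35.6 km.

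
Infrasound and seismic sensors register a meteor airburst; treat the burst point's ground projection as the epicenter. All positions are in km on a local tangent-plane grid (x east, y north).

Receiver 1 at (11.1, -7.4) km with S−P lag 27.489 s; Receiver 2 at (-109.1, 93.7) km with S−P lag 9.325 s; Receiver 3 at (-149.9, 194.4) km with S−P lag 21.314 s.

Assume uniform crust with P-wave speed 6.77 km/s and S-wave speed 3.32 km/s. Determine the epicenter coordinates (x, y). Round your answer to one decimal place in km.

(-156.5, 55.7)

Distance from S−P lag: d = Δt · v_P v_S / (v_P − v_S) = Δt · (6.77·3.32)/(6.77−3.32) ≈ 6.5149·Δt.
So d_Receiver 1 = 179.09, d_Receiver 2 = 60.75, d_Receiver 3 = 138.86 km.
Circle about each station: (x − 11.1)² + (y + 7.4)² = 179.09²; (x + 109.1)² + (y − 93.7)² = 60.75²; (x + 149.9)² + (y − 194.4)² = 138.86².
Subtracting pairs of circle equations eliminates x²+y² and gives linear equations (the radical axes):
-240.4 x + 202.2 y = 48887.20
-322.0 x + 403.6 y = 72874.53
Solving the 2×2 system: x ≈ -156.5, y ≈ 55.7 km.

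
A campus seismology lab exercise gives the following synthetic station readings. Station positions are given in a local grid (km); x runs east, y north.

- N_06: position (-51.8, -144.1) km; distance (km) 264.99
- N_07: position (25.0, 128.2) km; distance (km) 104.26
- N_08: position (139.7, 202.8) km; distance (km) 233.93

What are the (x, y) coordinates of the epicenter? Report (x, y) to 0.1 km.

Circle about each station: (x + 51.8)² + (y + 144.1)² = 264.99²; (x − 25.0)² + (y − 128.2)² = 104.26²; (x − 139.7)² + (y − 202.8)² = 233.93².
Subtracting the N_06 equation from the N_07 and N_08 equations removes the quadratic terms:
153.6 x + 544.6 y = 52961.74
383.0 x + 693.8 y = 52692.34
Solving the 2×2 system: x ≈ -78.9, y ≈ 119.5 km.
Check against N_06 (with the unrounded x, y): √((x + 51.8)²+(y + 144.1)²) = 264.99 ≈ 264.99 km. ✓

x ≈ -78.9 km, y ≈ 119.5 km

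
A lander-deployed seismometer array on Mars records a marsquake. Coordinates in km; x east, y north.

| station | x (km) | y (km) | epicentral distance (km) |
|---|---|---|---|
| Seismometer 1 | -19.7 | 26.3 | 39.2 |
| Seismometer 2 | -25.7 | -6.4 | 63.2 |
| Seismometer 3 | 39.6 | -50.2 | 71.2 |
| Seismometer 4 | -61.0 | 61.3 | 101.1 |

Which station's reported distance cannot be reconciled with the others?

Seismometer 1

Solve using three stations at a time. Using Seismometer 2, Seismometer 3, Seismometer 4 (subtract circle equations pairwise → linear system) gives (x, y) ≈ (31.4, 20.4).
Distances from that point to each station vs reported:
  Seismometer 1: calculated 51.4 vs reported 39.2 → residual 12.2 km
  Seismometer 2: calculated 63.1 vs reported 63.2 → residual 0.1 km
  Seismometer 3: calculated 71.1 vs reported 71.2 → residual 0.1 km
  Seismometer 4: calculated 101.0 vs reported 101.1 → residual 0.1 km
Seismometer 2, Seismometer 3, Seismometer 4 are mutually consistent (residuals ≈ 0); Seismometer 1 is off by 12.2 km.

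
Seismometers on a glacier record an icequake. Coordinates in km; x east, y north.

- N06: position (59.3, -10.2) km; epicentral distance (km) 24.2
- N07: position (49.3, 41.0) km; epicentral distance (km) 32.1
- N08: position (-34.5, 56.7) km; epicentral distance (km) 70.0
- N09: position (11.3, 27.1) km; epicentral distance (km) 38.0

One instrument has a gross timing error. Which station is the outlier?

N08

Solve using three stations at a time. Using N06, N07, N09 (subtract circle equations pairwise → linear system) gives (x, y) ≈ (44.8, 9.2).
Distances from that point to each station vs reported:
  N06: calculated 24.2 vs reported 24.2 → residual 0.0 km
  N07: calculated 32.1 vs reported 32.1 → residual 0.0 km
  N08: calculated 92.5 vs reported 70.0 → residual 22.5 km
  N09: calculated 38.0 vs reported 38.0 → residual 0.0 km
N06, N07, N09 are mutually consistent (residuals ≈ 0); N08 is off by 22.5 km.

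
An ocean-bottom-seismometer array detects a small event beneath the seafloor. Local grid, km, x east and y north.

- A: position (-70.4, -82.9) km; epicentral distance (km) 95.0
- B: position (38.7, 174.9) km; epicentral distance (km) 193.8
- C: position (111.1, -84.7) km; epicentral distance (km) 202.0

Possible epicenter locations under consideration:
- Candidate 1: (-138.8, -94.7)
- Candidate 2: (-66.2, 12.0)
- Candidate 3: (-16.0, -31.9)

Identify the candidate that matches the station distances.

Candidate 2

For each candidate, compare |candidate − station| to the reported distance:
Candidate 1: residuals A 25.6, B 129.0, C 48.1 → max 129.0 km
Candidate 2: residuals A 0.0, B 0.0, C 0.0 → max 0.0 km
Candidate 3: residuals A 20.4, B 20.1, C 64.4 → max 64.4 km
Only Candidate 2 has all residuals ≈ 0.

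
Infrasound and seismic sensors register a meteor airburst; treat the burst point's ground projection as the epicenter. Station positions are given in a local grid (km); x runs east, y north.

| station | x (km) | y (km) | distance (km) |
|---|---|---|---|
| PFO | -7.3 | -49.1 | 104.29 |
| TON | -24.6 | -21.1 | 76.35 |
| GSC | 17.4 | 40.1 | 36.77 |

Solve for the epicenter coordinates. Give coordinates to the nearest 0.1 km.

-16.3 km east, 54.8 km north

Circle about each station: (x + 7.3)² + (y + 49.1)² = 104.29²; (x + 24.6)² + (y + 21.1)² = 76.35²; (x − 17.4)² + (y − 40.1)² = 36.77².
Subtracting the PFO equation from the TON and GSC equations removes the quadratic terms:
-34.6 x + 56.0 y = 3633.35
49.4 x + 178.4 y = 8971.04
Solving the 2×2 system: x ≈ -16.3, y ≈ 54.8 km.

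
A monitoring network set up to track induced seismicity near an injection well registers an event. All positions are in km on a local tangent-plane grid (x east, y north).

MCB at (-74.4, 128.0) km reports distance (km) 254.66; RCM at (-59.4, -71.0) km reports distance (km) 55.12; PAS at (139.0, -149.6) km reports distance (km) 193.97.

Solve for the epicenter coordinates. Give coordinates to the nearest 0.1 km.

Circle about each station: (x + 74.4)² + (y − 128.0)² = 254.66²; (x + 59.4)² + (y + 71.0)² = 55.12²; (x − 139.0)² + (y + 149.6)² = 193.97².
Subtracting the MCB equation from the RCM and PAS equations removes the quadratic terms:
30.0 x − 398.0 y = 48463.50
426.8 x − 555.2 y = 47009.15
Solving the 2×2 system: x ≈ -53.5, y ≈ -125.8 km.

x ≈ -53.5 km, y ≈ -125.8 km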